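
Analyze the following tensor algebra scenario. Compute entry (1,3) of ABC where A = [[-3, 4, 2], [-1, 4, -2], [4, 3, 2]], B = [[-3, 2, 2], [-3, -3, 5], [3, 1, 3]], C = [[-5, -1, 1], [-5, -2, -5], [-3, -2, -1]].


(ABC)_{13} = sum_m (AB)_{1m} C_{m3}. First compute row 1 of AB.
(AB)_{11} = -3*-3 + 4*-3 + 2*3 = 3
(AB)_{12} = -3*2 + 4*-3 + 2*1 = -16
(AB)_{13} = -3*2 + 4*5 + 2*3 = 20
Now contract with column 3 of C:
(AB)_{11} * C_{13} = 3 * 1 = 3
(AB)_{12} * C_{23} = -16 * -5 = 80
(AB)_{13} * C_{33} = 20 * -1 = -20
(ABC)_{13} = 3 + 80 + -20 = 63

63


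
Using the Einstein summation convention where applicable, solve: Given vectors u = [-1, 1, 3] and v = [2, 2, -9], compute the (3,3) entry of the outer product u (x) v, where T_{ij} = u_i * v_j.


The outer product entry T_{ij} = u_i * v_j.
We need i=3, j=3.
u_3 = 3, v_3 = -9
T_{3,3} = 3 * -9 = -27

-27


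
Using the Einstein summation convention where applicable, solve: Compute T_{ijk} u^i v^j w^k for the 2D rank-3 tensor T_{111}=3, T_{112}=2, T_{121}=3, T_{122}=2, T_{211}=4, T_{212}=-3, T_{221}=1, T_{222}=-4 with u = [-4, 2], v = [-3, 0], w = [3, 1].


S = sum over i,j,k of T_{ijk} u_i v_j w_k. Expanding all 8 terms:
T_{111}*u_1*v_1*w_1 = 3*-4*-3*3 = 108  (running total: 108)
T_{112}*u_1*v_1*w_2 = 2*-4*-3*1 = 24  (running total: 132)
T_{121}*u_1*v_2*w_1 = 3*-4*0*3 = 0  (running total: 132)
T_{122}*u_1*v_2*w_2 = 2*-4*0*1 = 0  (running total: 132)
T_{211}*u_2*v_1*w_1 = 4*2*-3*3 = -72  (running total: 60)
T_{212}*u_2*v_1*w_2 = -3*2*-3*1 = 18  (running total: 78)
T_{221}*u_2*v_2*w_1 = 1*2*0*3 = 0  (running total: 78)
T_{222}*u_2*v_2*w_2 = -4*2*0*1 = 0  (running total: 78)
S = 78

78


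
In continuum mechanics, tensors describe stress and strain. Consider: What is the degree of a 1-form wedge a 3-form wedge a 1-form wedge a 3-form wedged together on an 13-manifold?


The degree of a wedge product is the sum of the degrees of the individual forms.
Degrees: 1, 3, 1, 3
Total degree = 1 + 3 + 1 + 3 = 8

8


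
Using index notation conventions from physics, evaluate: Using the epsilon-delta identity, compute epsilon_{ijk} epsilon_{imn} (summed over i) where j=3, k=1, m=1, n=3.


Using the identity: epsilon_{ijk} epsilon_{imn} = delta_{jm} delta_{kn} - delta_{jn} delta_{km}.
delta_{31} = 0
delta_{13} = 0
delta_{33} = 1
delta_{11} = 1
Result = 0 * 0 - 1 * 1 = 0 - 1 = -1

-1


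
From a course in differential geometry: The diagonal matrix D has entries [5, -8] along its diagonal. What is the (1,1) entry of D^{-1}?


For a diagonal matrix, the inverse has entries (D^{-1})_{ii} = 1/d_{ii}.
The diagonal entries are: d_{11} = 5, d_{22} = -8
We need (D^{-1})_{11} = 1/d_{11} = 1/5 = 1/5

1/5


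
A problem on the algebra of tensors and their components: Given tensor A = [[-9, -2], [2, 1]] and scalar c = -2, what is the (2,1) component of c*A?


Scalar multiplication: (cA)_{ij} = c * A_{ij}.
c = -2
A_{21} = 2
(cA)_{21} = -2 * 2 = -4

-4


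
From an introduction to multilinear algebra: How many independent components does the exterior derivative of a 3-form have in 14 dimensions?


The exterior derivative of a p-form is a (p+1)-form.
Its number of independent components is C(n, p+1).
n = 14, p+1 = 4
C(14, 4) = 1001

1001


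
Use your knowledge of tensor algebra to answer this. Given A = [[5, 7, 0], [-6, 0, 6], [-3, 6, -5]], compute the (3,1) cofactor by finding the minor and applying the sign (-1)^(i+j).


To find cofactor C_{31}, delete row 3 and column 1.
The resulting 2x2 submatrix is: [[7, 0], [0, 6]]
Minor M_{31} = 7*6 - 0*0
  = 42 - 0 = 42
Sign = (-1)^(3+1) = (-1)^4 = 1
Cofactor C_{31} = 1 * 42 = 42

42


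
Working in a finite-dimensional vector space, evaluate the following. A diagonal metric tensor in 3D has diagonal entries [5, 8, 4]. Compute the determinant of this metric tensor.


For a diagonal metric, the determinant is the product of diagonal entries.
Diagonal entries: 5, 8, 4
det(g) = 5 * 8 * 4 = 160

160


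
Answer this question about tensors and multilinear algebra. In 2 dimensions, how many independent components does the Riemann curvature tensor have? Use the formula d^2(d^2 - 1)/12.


The Riemann tensor in d dimensions has d^2(d^2 - 1)/12 independent components.
d = 2, so d^2 = 4
d^2 - 1 = 3
d^2(d^2 - 1) = 4 * 3 = 12
Divide by 12: 12 / 12 = 1

1


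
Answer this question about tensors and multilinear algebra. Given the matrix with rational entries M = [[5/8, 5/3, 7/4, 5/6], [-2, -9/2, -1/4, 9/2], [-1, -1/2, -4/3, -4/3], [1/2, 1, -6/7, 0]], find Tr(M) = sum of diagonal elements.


The trace is the sum of diagonal entries.
Diagonal: M[1,1] = 5/8, M[2,2] = -9/2, M[3,3] = -4/3, M[4,4] = 0
Tr(M) = 5/8 + -9/2 + -4/3 + 0
Computing step by step:
After adding M[1,1]: 5/8
After adding M[2,2]: -31/8
After adding M[3,3]: -125/24
After adding M[4,4]: -125/24
Tr(M) = -125/24

-125/24


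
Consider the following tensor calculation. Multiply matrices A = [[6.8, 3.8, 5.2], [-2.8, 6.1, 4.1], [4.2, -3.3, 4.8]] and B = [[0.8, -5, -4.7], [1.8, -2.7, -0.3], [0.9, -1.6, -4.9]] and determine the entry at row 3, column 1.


(AB)_{ij} = sum_k A_{ik} B_{kj}.
For i=3, j=1:
A_{31} * B_{11} = 4.2 * 0.8 = 3.36
A_{32} * B_{21} = -3.3 * 1.8 = -5.94
A_{33} * B_{31} = 4.8 * 0.9 = 4.32
Sum = 3.36 + -5.94 + 4.32 = 1.74

1.74


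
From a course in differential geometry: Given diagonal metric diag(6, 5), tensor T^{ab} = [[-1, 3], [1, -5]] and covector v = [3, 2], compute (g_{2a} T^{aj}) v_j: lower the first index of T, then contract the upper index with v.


Step 1: lower the first index. For a diagonal metric, g_{ia} T^{aj} = g_{ii} T^{ij} (no sum on i).
g_{22} = 5
S_2{}^1 = 5 * T^{21} = 5 * 1 = 5
S_2{}^2 = 5 * T^{22} = 5 * -5 = -25
Step 2: contract S_2{}^j with v_j.
S_2{}^1 * v_1 = 5 * 3 = 15
S_2{}^2 * v_2 = -25 * 2 = -50
Result = 15 + -50 = -35

-35


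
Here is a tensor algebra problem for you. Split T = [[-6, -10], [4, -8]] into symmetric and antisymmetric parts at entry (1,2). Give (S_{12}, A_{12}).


T_{12} = -10
T_{21} = 4
S_{12} = (-10 + 4)/2 = -6/2 = -3
A_{12} = (-10 - 4)/2 = -14/2 = -7
Check: S + A = -3 + -7 = -10 = T_{12}.

(-3, -7)


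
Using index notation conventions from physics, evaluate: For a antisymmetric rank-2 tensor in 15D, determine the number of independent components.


A antisymmetric rank-2 tensor in d dimensions has d(d-1)/2 independent components.
d = 15
d(d-1)/2 = 15 * 14 / 2 = 210 / 2 = 105

105


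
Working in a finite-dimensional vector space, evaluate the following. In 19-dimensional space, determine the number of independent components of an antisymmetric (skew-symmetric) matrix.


An antisymmetric rank-2 tensor satisfies A_{ij} = -A_{ji}, so diagonal entries are zero.
The independent components are the upper-triangular entries: C(n, 2) = n(n-1)/2.
n = 19
C(19, 2) = 19 * 18 / 2 = 342 / 2 = 171

171


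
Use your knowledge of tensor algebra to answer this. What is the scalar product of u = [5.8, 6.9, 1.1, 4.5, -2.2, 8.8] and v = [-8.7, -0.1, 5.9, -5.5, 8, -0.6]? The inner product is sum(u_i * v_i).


The inner product u . v = sum of u_i * v_i.
Term-by-term: 5.8 * -8.7, 6.9 * -0.1, 1.1 * 5.9, 4.5 * -5.5, -2.2 * 8, 8.8 * -0.6
Products: -50.46, -0.69, 6.49, -24.75, -17.6, -5.28
Sum = -50.46 + -0.69 + 6.49 + -24.75 + -17.6 + -5.28 = -92.29

-92.29


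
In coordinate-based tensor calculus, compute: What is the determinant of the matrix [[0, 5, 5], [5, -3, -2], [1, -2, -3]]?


Expanding along the first row, det(A) = a11*M_11 - a12*M_12 + a13*M_13, where M_1j is the (1,j) minor.
Minor M_11 = -3*-3 - -2*-2 = 5
Minor M_12 = 5*-3 - -2*1 = -13
Minor M_13 = 5*-2 - -3*1 = -7
det = 0*(5) - 5*(-13) + 5*(-7)
    = 0 - -65 + -35
    = 30

30


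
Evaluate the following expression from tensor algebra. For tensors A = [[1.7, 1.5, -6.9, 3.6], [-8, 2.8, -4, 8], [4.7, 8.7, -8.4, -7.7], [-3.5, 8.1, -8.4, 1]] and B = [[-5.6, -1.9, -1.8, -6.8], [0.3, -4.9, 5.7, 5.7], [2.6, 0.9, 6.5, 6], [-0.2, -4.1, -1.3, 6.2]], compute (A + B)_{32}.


Tensor addition is component-wise: (A + B)_{ij} = A_{ij} + B_{ij}.
A_{32} = 8.7
B_{32} = 0.9
(A + B)_{32} = 8.7 + 0.9 = 9.6

9.6


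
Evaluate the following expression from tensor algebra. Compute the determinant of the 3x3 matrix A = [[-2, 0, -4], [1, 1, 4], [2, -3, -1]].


Expanding along the first row, det(A) = a11*M_11 - a12*M_12 + a13*M_13, where M_1j is the (1,j) minor.
Minor M_11 = 1*-1 - 4*-3 = 11
Minor M_12 = 1*-1 - 4*2 = -9
Minor M_13 = 1*-3 - 1*2 = -5
det = -2*(11) - 0*(-9) + -4*(-5)
    = -22 - 0 + 20
    = -2

-2


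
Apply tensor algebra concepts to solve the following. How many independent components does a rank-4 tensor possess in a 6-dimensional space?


The number of components of a rank-r tensor in d dimensions is d^r.
Here d = 6 and r = 4.
6^4 = 1296

1296


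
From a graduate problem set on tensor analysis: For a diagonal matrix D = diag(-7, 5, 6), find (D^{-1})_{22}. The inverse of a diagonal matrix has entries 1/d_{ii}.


For a diagonal matrix, the inverse has entries (D^{-1})_{ii} = 1/d_{ii}.
The diagonal entries are: d_{11} = -7, d_{22} = 5, d_{33} = 6
We need (D^{-1})_{22} = 1/d_{22} = 1/5 = 1/5

1/5


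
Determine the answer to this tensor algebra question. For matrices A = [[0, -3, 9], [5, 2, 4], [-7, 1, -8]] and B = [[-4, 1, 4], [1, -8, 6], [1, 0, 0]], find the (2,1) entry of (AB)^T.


(AB)^T_{ij} = (AB)_{ji} = sum_k A_{jk} B_{ki}.
For i=2, j=1 we need (AB)_{12}:
A_{11} * B_{12} = 0 * 1 = 0
A_{12} * B_{22} = -3 * -8 = 24
A_{13} * B_{32} = 9 * 0 = 0
Sum = 0 + 24 + 0 = 24

24


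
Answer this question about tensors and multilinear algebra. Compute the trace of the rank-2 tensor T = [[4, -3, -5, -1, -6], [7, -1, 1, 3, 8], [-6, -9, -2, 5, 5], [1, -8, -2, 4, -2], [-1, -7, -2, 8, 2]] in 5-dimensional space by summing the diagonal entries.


The contraction (trace) of a rank-2 tensor is the sum of its diagonal elements.
Diagonal entries: A[1,1] = 4, A[2,2] = -1, A[3,3] = -2, A[4,4] = 4, A[5,5] = 2
Tr(A) = 4 + -1 + -2 + 4 + 2 = 7

7


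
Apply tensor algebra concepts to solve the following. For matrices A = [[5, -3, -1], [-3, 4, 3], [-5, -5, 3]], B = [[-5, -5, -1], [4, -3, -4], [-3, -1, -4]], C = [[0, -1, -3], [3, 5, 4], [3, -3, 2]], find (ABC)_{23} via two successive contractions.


(ABC)_{23} = sum_m (AB)_{2m} C_{m3}. First compute row 2 of AB.
(AB)_{21} = -3*-5 + 4*4 + 3*-3 = 22
(AB)_{22} = -3*-5 + 4*-3 + 3*-1 = 0
(AB)_{23} = -3*-1 + 4*-4 + 3*-4 = -25
Now contract with column 3 of C:
(AB)_{21} * C_{13} = 22 * -3 = -66
(AB)_{22} * C_{23} = 0 * 4 = 0
(AB)_{23} * C_{33} = -25 * 2 = -50
(ABC)_{23} = -66 + 0 + -50 = -116

-116


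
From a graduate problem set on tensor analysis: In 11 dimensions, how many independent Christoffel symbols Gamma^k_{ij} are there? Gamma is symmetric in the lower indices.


Christoffel symbols Gamma^k_{ij} are symmetric in i,j, so there are d * d(d+1)/2 independent symbols.
d = 11
d(d+1)/2 = 11 * 12 / 2 = 66
Total = 11 * 66 = 726

726


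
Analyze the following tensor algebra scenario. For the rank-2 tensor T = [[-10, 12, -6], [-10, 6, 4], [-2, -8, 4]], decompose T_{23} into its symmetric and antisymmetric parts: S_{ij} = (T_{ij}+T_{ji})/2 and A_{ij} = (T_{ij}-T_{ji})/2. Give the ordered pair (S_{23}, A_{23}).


T_{23} = 4
T_{32} = -8
S_{23} = (4 + -8)/2 = -4/2 = -2
A_{23} = (4 - -8)/2 = 12/2 = 6
Check: S + A = -2 + 6 = 4 = T_{23}.

(-2, 6)


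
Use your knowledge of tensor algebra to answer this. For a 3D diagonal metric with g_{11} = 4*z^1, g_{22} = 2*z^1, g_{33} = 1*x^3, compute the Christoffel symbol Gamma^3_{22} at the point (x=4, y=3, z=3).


For a diagonal metric, Gamma^k_{ij} = (1/2) g^{kk} (dg_{ik}/dx_j + dg_{jk}/dx_i - dg_{ij}/dx_k).
The metric is diagonal, so g_{ab} = 0 for a != b.
At the given point: g_{11} = 12, g_{22} = 6, g_{33} = 64
g^{33} = 1/64
dg_{23}/dx_2 = 0 (off-diagonal)
dg_{23}/dx_2 = 0 (off-diagonal)
dg_{22}/dx_3 = dg_{22}/dx_3 = 2
Numerator = 0 + 0 - 2 = -2
Gamma^3_{22} = -2 / (2 * 64) = -1/64

-1/64


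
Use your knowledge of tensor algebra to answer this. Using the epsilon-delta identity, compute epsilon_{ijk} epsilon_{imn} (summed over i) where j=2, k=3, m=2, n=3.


Using the identity: epsilon_{ijk} epsilon_{imn} = delta_{jm} delta_{kn} - delta_{jn} delta_{km}.
delta_{22} = 1
delta_{33} = 1
delta_{23} = 0
delta_{32} = 0
Result = 1 * 1 - 0 * 0 = 1 - 0 = 1

1


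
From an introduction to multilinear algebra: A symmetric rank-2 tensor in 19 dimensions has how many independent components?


A symmetric rank-2 tensor in d dimensions has d(d+1)/2 independent components.
d = 19
d(d+1)/2 = 19 * 20 / 2 = 380 / 2 = 190

190


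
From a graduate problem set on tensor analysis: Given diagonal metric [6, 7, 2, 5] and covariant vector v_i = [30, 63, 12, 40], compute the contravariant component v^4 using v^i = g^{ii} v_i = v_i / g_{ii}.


To raise an index with a diagonal metric: v^i = v_i / g_{ii}.
For index 4: v_4 = 40, g_{44} = 5
v^4 = 40 / 5 = 8

8


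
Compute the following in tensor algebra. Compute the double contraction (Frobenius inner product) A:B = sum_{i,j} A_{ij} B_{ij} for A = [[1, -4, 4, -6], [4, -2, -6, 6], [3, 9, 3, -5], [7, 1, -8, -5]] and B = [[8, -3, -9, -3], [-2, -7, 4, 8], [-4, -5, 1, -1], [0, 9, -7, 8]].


A:B = sum over all i,j of A_{ij} * B_{ij}.
Row 1: 1*8=8, -4*-3=12, 4*-9=-36, -6*-3=18 => row sum = 2
Row 2: 4*-2=-8, -2*-7=14, -6*4=-24, 6*8=48 => row sum = 30
Row 3: 3*-4=-12, 9*-5=-45, 3*1=3, -5*-1=5 => row sum = -49
Row 4: 7*0=0, 1*9=9, -8*-7=56, -5*8=-40 => row sum = 25
Total = 2 + 30 + -49 + 25 = 8

8


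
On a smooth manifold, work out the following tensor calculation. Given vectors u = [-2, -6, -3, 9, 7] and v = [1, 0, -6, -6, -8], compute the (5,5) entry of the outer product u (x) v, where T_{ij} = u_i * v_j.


The outer product entry T_{ij} = u_i * v_j.
We need i=5, j=5.
u_5 = 7, v_5 = -8
T_{5,5} = 7 * -8 = -56

-56


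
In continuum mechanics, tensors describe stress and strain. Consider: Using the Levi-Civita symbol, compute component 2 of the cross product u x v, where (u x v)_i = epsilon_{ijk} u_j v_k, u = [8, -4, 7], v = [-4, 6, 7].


(u x v)_2 = sum_{j,k} epsilon_{2jk} u_j v_k. Only permutations of (1,2,3) contribute; the two non-zero terms are:
eps_{213} u_1 v_3 = -1 * 8 * 7 = -56
eps_{231} u_3 v_1 = 1 * 7 * -4 = -28
(u x v)_2 = -84

-84


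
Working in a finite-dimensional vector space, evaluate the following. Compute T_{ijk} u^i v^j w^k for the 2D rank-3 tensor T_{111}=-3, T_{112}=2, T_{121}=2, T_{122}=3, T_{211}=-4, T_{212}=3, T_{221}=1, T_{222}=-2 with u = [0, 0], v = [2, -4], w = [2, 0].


S = sum over i,j,k of T_{ijk} u_i v_j w_k. Expanding all 8 terms:
T_{111}*u_1*v_1*w_1 = -3*0*2*2 = 0  (running total: 0)
T_{112}*u_1*v_1*w_2 = 2*0*2*0 = 0  (running total: 0)
T_{121}*u_1*v_2*w_1 = 2*0*-4*2 = 0  (running total: 0)
T_{122}*u_1*v_2*w_2 = 3*0*-4*0 = 0  (running total: 0)
T_{211}*u_2*v_1*w_1 = -4*0*2*2 = 0  (running total: 0)
T_{212}*u_2*v_1*w_2 = 3*0*2*0 = 0  (running total: 0)
T_{221}*u_2*v_2*w_1 = 1*0*-4*2 = 0  (running total: 0)
T_{222}*u_2*v_2*w_2 = -2*0*-4*0 = 0  (running total: 0)
S = 0

0


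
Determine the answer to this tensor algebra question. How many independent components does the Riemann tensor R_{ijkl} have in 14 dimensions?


The Riemann tensor in d dimensions has d^2(d^2 - 1)/12 independent components.
d = 14, so d^2 = 196
d^2 - 1 = 195
d^2(d^2 - 1) = 196 * 195 = 38220
Divide by 12: 38220 / 12 = 3185

3185


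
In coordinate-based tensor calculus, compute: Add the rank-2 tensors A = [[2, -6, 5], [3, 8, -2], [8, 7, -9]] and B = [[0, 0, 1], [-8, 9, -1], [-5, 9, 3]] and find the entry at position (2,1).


Tensor addition is component-wise: (A + B)_{ij} = A_{ij} + B_{ij}.
A_{21} = 3
B_{21} = -8
(A + B)_{21} = 3 + -8 = -5

-5


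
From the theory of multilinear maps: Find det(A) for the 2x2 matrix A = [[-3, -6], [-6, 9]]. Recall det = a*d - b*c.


For a 2x2 matrix [[a, b], [c, d]], det = a*d - b*c.
a = -3, b = -6, c = -6, d = 9
a*d = -3 * 9 = -27
b*c = -6 * -6 = 36
det = -27 - 36 = -63

-63


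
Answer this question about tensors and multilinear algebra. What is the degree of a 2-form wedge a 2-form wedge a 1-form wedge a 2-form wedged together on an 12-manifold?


The degree of a wedge product is the sum of the degrees of the individual forms.
Degrees: 2, 2, 1, 2
Total degree = 2 + 2 + 1 + 2 = 7

7


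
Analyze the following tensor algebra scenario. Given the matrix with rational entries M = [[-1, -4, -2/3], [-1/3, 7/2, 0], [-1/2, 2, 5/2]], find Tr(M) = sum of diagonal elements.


The trace is the sum of diagonal entries.
Diagonal: M[1,1] = -1, M[2,2] = 7/2, M[3,3] = 5/2
Tr(M) = -1 + 7/2 + 5/2
Computing step by step:
After adding M[1,1]: -1
After adding M[2,2]: 5/2
After adding M[3,3]: 5
Tr(M) = 5

5


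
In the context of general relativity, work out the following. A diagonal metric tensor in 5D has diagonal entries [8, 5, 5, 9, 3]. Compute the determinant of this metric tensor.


For a diagonal metric, the determinant is the product of diagonal entries.
Diagonal entries: 8, 5, 5, 9, 3
det(g) = 8 * 5 * 5 * 9 * 3 = 5400

5400


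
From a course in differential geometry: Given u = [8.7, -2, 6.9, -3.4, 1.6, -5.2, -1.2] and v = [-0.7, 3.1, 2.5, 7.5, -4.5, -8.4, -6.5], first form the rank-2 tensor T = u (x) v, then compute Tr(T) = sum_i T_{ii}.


The outer product gives T_{ij} = u_i v_j.
The trace (contraction) is Tr(T) = sum_i T_{ii} = sum_i u_i v_i.
Diagonal entries:
T_{11} = u_1 * v_1 = 8.7 * -0.7 = -6.09
T_{22} = u_2 * v_2 = -2 * 3.1 = -6.2
T_{33} = u_3 * v_3 = 6.9 * 2.5 = 17.25
T_{44} = u_4 * v_4 = -3.4 * 7.5 = -25.5
T_{55} = u_5 * v_5 = 1.6 * -4.5 = -7.2
T_{66} = u_6 * v_6 = -5.2 * -8.4 = 43.68
T_{77} = u_7 * v_7 = -1.2 * -6.5 = 7.8
Tr(T) = -6.09 + -6.2 + 17.25 + -25.5 + -7.2 + 43.68 + 7.8 = 23.74

23.74


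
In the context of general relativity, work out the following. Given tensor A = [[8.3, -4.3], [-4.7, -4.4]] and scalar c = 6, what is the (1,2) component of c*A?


Scalar multiplication: (cA)_{ij} = c * A_{ij}.
c = 6
A_{12} = -4.3
(cA)_{12} = 6 * -4.3 = -25.8

-25.8


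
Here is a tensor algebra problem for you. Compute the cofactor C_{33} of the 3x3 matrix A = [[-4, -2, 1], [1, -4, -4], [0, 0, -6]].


To find cofactor C_{33}, delete row 3 and column 3.
The resulting 2x2 submatrix is: [[-4, -2], [1, -4]]
Minor M_{33} = -4*-4 - -2*1
  = 16 - -2 = 18
Sign = (-1)^(3+3) = (-1)^6 = 1
Cofactor C_{33} = 1 * 18 = 18

18


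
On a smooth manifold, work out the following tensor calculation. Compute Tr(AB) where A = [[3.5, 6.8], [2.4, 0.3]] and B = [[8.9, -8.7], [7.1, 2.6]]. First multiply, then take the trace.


Tr(AB) = sum_i (AB)_{ii} where (AB)_{ii} = sum_k A_{ik} B_{ki}.
(AB)_{11} = 3.5*8.9 + 6.8*7.1 = 79.43
(AB)_{22} = 2.4*-8.7 + 0.3*2.6 = -20.1
Tr(AB) = 79.43 + -20.1 = 59.33

59.33


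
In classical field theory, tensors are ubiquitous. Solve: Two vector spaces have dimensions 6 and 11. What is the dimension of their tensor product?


The dimension of a tensor product is the product of dimensions.
dim(V) = 6, dim(W) = 11
dim(V (x) W) = 6 * 11 = 66

66


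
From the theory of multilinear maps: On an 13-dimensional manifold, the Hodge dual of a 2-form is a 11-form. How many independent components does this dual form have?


The Hodge dual of a p-form on an n-dimensional manifold is an (n-p)-form.
n = 13, p = 2, so dual degree = 13 - 2 = 11
The number of components is C(n, n-p) = C(13, 11) = 78

78


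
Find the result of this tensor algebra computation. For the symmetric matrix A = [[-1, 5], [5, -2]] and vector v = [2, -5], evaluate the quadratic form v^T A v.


First compute Av:
(Av)_1 = -1*2 + 5*-5 = -27
(Av)_2 = 5*2 + -2*-5 = 20
Av = [-27, 20]
Then v^T (Av) = 2*-27 + -5*20
= -54 + -100 = -154

-154


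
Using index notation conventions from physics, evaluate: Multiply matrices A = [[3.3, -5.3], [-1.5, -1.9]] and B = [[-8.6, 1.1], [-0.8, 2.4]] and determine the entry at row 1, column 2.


(AB)_{ij} = sum_k A_{ik} B_{kj}.
For i=1, j=2:
A_{11} * B_{12} = 3.3 * 1.1 = 3.63
A_{12} * B_{22} = -5.3 * 2.4 = -12.72
Sum = 3.63 + -12.72 = -9.09

-9.09


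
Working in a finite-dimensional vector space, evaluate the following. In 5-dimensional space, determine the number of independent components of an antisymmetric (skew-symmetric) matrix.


An antisymmetric rank-2 tensor satisfies A_{ij} = -A_{ji}, so diagonal entries are zero.
The independent components are the upper-triangular entries: C(n, 2) = n(n-1)/2.
n = 5
C(5, 2) = 5 * 4 / 2 = 20 / 2 = 10

10


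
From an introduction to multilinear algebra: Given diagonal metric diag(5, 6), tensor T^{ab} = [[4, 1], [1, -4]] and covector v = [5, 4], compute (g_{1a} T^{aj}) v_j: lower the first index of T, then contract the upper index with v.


Step 1: lower the first index. For a diagonal metric, g_{ia} T^{aj} = g_{ii} T^{ij} (no sum on i).
g_{11} = 5
S_1{}^1 = 5 * T^{11} = 5 * 4 = 20
S_1{}^2 = 5 * T^{12} = 5 * 1 = 5
Step 2: contract S_1{}^j with v_j.
S_1{}^1 * v_1 = 20 * 5 = 100
S_1{}^2 * v_2 = 5 * 4 = 20
Result = 100 + 20 = 120

120


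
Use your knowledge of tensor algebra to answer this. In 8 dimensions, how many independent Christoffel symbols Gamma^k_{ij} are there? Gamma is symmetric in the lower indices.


Christoffel symbols Gamma^k_{ij} are symmetric in i,j, so there are d * d(d+1)/2 independent symbols.
d = 8
d(d+1)/2 = 8 * 9 / 2 = 36
Total = 8 * 36 = 288

288


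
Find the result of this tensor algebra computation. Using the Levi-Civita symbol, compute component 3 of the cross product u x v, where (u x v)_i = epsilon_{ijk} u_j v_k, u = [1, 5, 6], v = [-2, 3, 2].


(u x v)_3 = sum_{j,k} epsilon_{3jk} u_j v_k. Only permutations of (1,2,3) contribute; the two non-zero terms are:
eps_{312} u_1 v_2 = 1 * 1 * 3 = 3
eps_{321} u_2 v_1 = -1 * 5 * -2 = 10
(u x v)_3 = 13

13


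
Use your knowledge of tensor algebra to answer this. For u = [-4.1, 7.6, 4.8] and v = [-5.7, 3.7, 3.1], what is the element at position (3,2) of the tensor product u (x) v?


The outer product entry T_{ij} = u_i * v_j.
We need i=3, j=2.
u_3 = 4.8, v_2 = 3.7
T_{3,2} = 4.8 * 3.7 = 17.76

17.76


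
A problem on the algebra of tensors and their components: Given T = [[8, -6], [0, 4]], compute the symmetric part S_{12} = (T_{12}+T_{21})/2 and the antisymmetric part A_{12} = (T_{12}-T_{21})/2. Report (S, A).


T_{12} = -6
T_{21} = 0
S_{12} = (-6 + 0)/2 = -6/2 = -3
A_{12} = (-6 - 0)/2 = -6/2 = -3
Check: S + A = -3 + -3 = -6 = T_{12}.

(-3, -3)


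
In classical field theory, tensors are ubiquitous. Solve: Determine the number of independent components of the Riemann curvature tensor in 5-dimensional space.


The Riemann tensor in d dimensions has d^2(d^2 - 1)/12 independent components.
d = 5, so d^2 = 25
d^2 - 1 = 24
d^2(d^2 - 1) = 25 * 24 = 600
Divide by 12: 600 / 12 = 50

50


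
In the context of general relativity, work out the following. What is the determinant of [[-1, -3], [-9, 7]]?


For a 2x2 matrix [[a, b], [c, d]], det = a*d - b*c.
a = -1, b = -3, c = -9, d = 7
a*d = -1 * 7 = -7
b*c = -3 * -9 = 27
det = -7 - 27 = -34

-34


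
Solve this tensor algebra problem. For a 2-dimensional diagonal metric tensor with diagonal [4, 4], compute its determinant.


For a diagonal metric, the determinant is the product of diagonal entries.
Diagonal entries: 4, 4
det(g) = 4 * 4 = 16

16


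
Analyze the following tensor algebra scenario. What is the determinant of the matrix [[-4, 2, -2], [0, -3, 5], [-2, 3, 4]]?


Expanding along the first row, det(A) = a11*M_11 - a12*M_12 + a13*M_13, where M_1j is the (1,j) minor.
Minor M_11 = -3*4 - 5*3 = -27
Minor M_12 = 0*4 - 5*-2 = 10
Minor M_13 = 0*3 - -3*-2 = -6
det = -4*(-27) - 2*(10) + -2*(-6)
    = 108 - 20 + 12
    = 100

100


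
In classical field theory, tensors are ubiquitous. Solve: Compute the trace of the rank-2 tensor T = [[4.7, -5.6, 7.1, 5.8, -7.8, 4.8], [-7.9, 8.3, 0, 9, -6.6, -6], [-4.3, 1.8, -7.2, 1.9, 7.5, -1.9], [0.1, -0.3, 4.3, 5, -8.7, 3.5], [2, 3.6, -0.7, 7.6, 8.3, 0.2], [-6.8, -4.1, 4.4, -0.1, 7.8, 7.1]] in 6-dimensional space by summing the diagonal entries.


The contraction (trace) of a rank-2 tensor is the sum of its diagonal elements.
Diagonal entries: A[1,1] = 4.7, A[2,2] = 8.3, A[3,3] = -7.2, A[4,4] = 5, A[5,5] = 8.3, A[6,6] = 7.1
Tr(A) = 4.7 + 8.3 + -7.2 + 5 + 8.3 + 7.1 = 26.2

26.2


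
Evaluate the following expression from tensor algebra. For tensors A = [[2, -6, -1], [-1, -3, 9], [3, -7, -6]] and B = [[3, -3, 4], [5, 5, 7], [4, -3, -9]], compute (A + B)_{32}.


Tensor addition is component-wise: (A + B)_{ij} = A_{ij} + B_{ij}.
A_{32} = -7
B_{32} = -3
(A + B)_{32} = -7 + -3 = -10

-10


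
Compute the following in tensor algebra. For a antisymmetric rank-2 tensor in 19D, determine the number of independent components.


A antisymmetric rank-2 tensor in d dimensions has d(d-1)/2 independent components.
d = 19
d(d-1)/2 = 19 * 18 / 2 = 342 / 2 = 171

171


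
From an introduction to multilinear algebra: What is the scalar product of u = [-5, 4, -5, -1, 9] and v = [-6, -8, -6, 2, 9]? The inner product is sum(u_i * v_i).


The inner product u . v = sum of u_i * v_i.
Term-by-term: -5 * -6, 4 * -8, -5 * -6, -1 * 2, 9 * 9
Products: 30, -32, 30, -2, 81
Sum = 30 + -32 + 30 + -2 + 81 = 107

107


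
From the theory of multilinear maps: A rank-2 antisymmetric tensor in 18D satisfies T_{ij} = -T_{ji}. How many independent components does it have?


An antisymmetric rank-2 tensor satisfies A_{ij} = -A_{ji}, so diagonal entries are zero.
The independent components are the upper-triangular entries: C(n, 2) = n(n-1)/2.
n = 18
C(18, 2) = 18 * 17 / 2 = 306 / 2 = 153

153


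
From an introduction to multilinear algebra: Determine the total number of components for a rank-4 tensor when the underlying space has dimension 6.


The number of components of a rank-r tensor in d dimensions is d^r.
Here d = 6 and r = 4.
6^4 = 1296

1296


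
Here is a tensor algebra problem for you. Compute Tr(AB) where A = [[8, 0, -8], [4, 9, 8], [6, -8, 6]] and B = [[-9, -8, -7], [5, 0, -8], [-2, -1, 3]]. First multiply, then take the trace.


Tr(AB) = sum_i (AB)_{ii} where (AB)_{ii} = sum_k A_{ik} B_{ki}.
(AB)_{11} = 8*-9 + 0*5 + -8*-2 = -56
(AB)_{22} = 4*-8 + 9*0 + 8*-1 = -40
(AB)_{33} = 6*-7 + -8*-8 + 6*3 = 40
Tr(AB) = -56 + -40 + 40 = -56

-56


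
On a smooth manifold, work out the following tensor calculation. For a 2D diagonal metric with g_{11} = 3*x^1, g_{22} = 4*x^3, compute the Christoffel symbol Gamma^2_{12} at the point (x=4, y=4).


For a diagonal metric, Gamma^k_{ij} = (1/2) g^{kk} (dg_{ik}/dx_j + dg_{jk}/dx_i - dg_{ij}/dx_k).
The metric is diagonal, so g_{ab} = 0 for a != b.
At the given point: g_{11} = 12, g_{22} = 256
g^{22} = 1/256
dg_{12}/dx_2 = 0 (off-diagonal)
dg_{22}/dx_1 = dg_{22}/dx_1 = 192
dg_{12}/dx_2 = 0 (off-diagonal)
Numerator = 0 + 192 - 0 = 192
Gamma^2_{12} = 192 / (2 * 256) = 3/8

3/8


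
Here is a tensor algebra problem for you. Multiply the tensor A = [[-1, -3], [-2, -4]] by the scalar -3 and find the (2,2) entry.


Scalar multiplication: (cA)_{ij} = c * A_{ij}.
c = -3
A_{22} = -4
(cA)_{22} = -3 * -4 = 12

12


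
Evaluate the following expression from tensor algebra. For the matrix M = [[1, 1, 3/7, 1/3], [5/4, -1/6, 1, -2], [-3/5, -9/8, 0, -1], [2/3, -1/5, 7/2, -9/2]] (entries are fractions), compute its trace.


The trace is the sum of diagonal entries.
Diagonal: M[1,1] = 1, M[2,2] = -1/6, M[3,3] = 0, M[4,4] = -9/2
Tr(M) = 1 + -1/6 + 0 + -9/2
Computing step by step:
After adding M[1,1]: 1
After adding M[2,2]: 5/6
After adding M[3,3]: 5/6
After adding M[4,4]: -11/3
Tr(M) = -11/3

-11/3


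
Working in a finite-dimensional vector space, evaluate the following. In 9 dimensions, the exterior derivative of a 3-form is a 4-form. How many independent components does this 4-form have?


The exterior derivative of a p-form is a (p+1)-form.
Its number of independent components is C(n, p+1).
n = 9, p+1 = 4
C(9, 4) = 126

126


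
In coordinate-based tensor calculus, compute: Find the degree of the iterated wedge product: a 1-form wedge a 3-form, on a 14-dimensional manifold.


The degree of a wedge product is the sum of the degrees of the individual forms.
Degrees: 1, 3
Total degree = 1 + 3 = 4

4


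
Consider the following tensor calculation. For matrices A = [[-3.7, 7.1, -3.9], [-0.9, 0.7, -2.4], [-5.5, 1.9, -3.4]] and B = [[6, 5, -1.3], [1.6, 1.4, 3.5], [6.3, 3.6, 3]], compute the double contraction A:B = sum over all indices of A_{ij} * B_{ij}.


A:B = sum over all i,j of A_{ij} * B_{ij}.
Row 1: -3.7*6=-22.2, 7.1*5=35.5, -3.9*-1.3=5.07 => row sum = 18.37
Row 2: -0.9*1.6=-1.44, 0.7*1.4=0.98, -2.4*3.5=-8.4 => row sum = -8.86
Row 3: -5.5*6.3=-34.65, 1.9*3.6=6.84, -3.4*3=-10.2 => row sum = -38.01
Total = 18.37 + -8.86 + -38.01 = -28.5

-28.5


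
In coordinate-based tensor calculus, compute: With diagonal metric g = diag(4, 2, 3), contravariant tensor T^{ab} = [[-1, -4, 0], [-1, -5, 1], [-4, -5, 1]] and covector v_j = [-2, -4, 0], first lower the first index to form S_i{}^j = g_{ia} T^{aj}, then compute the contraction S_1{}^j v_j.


Step 1: lower the first index. For a diagonal metric, g_{ia} T^{aj} = g_{ii} T^{ij} (no sum on i).
g_{11} = 4
S_1{}^1 = 4 * T^{11} = 4 * -1 = -4
S_1{}^2 = 4 * T^{12} = 4 * -4 = -16
S_1{}^3 = 4 * T^{13} = 4 * 0 = 0
Step 2: contract S_1{}^j with v_j.
S_1{}^1 * v_1 = -4 * -2 = 8
S_1{}^2 * v_2 = -16 * -4 = 64
S_1{}^3 * v_3 = 0 * 0 = 0
Result = 8 + 64 + 0 = 72

72


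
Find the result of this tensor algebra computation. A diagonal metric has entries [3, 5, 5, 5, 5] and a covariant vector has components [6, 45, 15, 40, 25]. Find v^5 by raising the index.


To raise an index with a diagonal metric: v^i = v_i / g_{ii}.
For index 5: v_5 = 25, g_{55} = 5
v^5 = 25 / 5 = 5

5


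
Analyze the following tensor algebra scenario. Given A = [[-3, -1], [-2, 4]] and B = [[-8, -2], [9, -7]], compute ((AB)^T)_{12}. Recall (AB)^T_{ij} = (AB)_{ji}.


(AB)^T_{ij} = (AB)_{ji} = sum_k A_{jk} B_{ki}.
For i=1, j=2 we need (AB)_{21}:
A_{21} * B_{11} = -2 * -8 = 16
A_{22} * B_{21} = 4 * 9 = 36
Sum = 16 + 36 = 52

52


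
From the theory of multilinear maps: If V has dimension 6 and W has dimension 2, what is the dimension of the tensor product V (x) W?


The dimension of a tensor product is the product of dimensions.
dim(V) = 6, dim(W) = 2
dim(V (x) W) = 6 * 2 = 12

12


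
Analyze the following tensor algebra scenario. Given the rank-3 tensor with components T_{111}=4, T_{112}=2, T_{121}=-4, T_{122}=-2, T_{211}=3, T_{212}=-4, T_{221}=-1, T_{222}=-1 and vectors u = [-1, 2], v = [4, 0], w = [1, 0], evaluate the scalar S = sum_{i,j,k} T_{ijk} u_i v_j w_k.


S = sum over i,j,k of T_{ijk} u_i v_j w_k. Expanding all 8 terms:
T_{111}*u_1*v_1*w_1 = 4*-1*4*1 = -16  (running total: -16)
T_{112}*u_1*v_1*w_2 = 2*-1*4*0 = 0  (running total: -16)
T_{121}*u_1*v_2*w_1 = -4*-1*0*1 = 0  (running total: -16)
T_{122}*u_1*v_2*w_2 = -2*-1*0*0 = 0  (running total: -16)
T_{211}*u_2*v_1*w_1 = 3*2*4*1 = 24  (running total: 8)
T_{212}*u_2*v_1*w_2 = -4*2*4*0 = 0  (running total: 8)
T_{221}*u_2*v_2*w_1 = -1*2*0*1 = 0  (running total: 8)
T_{222}*u_2*v_2*w_2 = -1*2*0*0 = 0  (running total: 8)
S = 8

8


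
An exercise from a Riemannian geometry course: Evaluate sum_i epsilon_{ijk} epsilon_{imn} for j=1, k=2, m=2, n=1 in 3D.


Using the identity: epsilon_{ijk} epsilon_{imn} = delta_{jm} delta_{kn} - delta_{jn} delta_{km}.
delta_{12} = 0
delta_{21} = 0
delta_{11} = 1
delta_{22} = 1
Result = 0 * 0 - 1 * 1 = 0 - 1 = -1

-1


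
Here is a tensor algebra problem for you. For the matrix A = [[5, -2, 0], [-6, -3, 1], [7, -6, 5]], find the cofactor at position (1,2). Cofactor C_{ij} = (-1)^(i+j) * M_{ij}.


To find cofactor C_{12}, delete row 1 and column 2.
The resulting 2x2 submatrix is: [[-6, 1], [7, 5]]
Minor M_{12} = -6*5 - 1*7
  = -30 - 7 = -37
Sign = (-1)^(1+2) = (-1)^3 = -1
Cofactor C_{12} = -1 * -37 = 37

37


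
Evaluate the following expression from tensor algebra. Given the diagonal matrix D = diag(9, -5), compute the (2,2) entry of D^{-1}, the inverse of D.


For a diagonal matrix, the inverse has entries (D^{-1})_{ii} = 1/d_{ii}.
The diagonal entries are: d_{11} = 9, d_{22} = -5
We need (D^{-1})_{22} = 1/d_{22} = 1/-5 = -1/5

-1/5


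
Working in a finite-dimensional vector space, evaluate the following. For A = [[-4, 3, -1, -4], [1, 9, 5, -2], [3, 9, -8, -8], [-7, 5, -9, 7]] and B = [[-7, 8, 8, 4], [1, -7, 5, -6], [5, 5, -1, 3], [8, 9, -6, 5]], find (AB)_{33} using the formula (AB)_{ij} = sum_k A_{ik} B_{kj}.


(AB)_{ij} = sum_k A_{ik} B_{kj}.
For i=3, j=3:
A_{31} * B_{13} = 3 * 8 = 24
A_{32} * B_{23} = 9 * 5 = 45
A_{33} * B_{33} = -8 * -1 = 8
A_{34} * B_{43} = -8 * -6 = 48
Sum = 24 + 45 + 8 + 48 = 125

125


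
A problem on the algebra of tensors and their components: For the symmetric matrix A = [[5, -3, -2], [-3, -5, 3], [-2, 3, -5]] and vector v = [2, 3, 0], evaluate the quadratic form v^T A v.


First compute Av:
(Av)_1 = 5*2 + -3*3 + -2*0 = 1
(Av)_2 = -3*2 + -5*3 + 3*0 = -21
(Av)_3 = -2*2 + 3*3 + -5*0 = 5
Av = [1, -21, 5]
Then v^T (Av) = 2*1 + 3*-21 + 0*5
= 2 + -63 + 0 = -61

-61


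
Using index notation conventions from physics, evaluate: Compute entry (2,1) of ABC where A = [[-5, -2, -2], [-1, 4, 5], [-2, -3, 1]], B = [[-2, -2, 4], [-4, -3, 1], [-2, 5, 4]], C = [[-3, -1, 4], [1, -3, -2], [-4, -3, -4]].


(ABC)_{21} = sum_m (AB)_{2m} C_{m1}. First compute row 2 of AB.
(AB)_{21} = -1*-2 + 4*-4 + 5*-2 = -24
(AB)_{22} = -1*-2 + 4*-3 + 5*5 = 15
(AB)_{23} = -1*4 + 4*1 + 5*4 = 20
Now contract with column 1 of C:
(AB)_{21} * C_{11} = -24 * -3 = 72
(AB)_{22} * C_{21} = 15 * 1 = 15
(AB)_{23} * C_{31} = 20 * -4 = -80
(ABC)_{21} = 72 + 15 + -80 = 7

7


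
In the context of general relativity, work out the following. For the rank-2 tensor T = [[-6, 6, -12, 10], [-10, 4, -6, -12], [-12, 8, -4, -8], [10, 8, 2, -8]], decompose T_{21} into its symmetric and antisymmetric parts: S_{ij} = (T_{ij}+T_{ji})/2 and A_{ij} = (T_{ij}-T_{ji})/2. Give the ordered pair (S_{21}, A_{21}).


T_{21} = -10
T_{12} = 6
S_{21} = (-10 + 6)/2 = -4/2 = -2
A_{21} = (-10 - 6)/2 = -16/2 = -8
Check: S + A = -2 + -8 = -10 = T_{21}.

(-2, -8)


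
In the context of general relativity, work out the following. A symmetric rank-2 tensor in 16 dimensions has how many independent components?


A symmetric rank-2 tensor in d dimensions has d(d+1)/2 independent components.
d = 16
d(d+1)/2 = 16 * 17 / 2 = 272 / 2 = 136

136


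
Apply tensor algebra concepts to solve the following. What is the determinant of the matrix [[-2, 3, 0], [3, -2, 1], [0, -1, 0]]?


Expanding along the first row, det(A) = a11*M_11 - a12*M_12 + a13*M_13, where M_1j is the (1,j) minor.
Minor M_11 = -2*0 - 1*-1 = 1
Minor M_12 = 3*0 - 1*0 = 0
Minor M_13 = 3*-1 - -2*0 = -3
det = -2*(1) - 3*(0) + 0*(-3)
    = -2 - 0 + 0
    = -2

-2


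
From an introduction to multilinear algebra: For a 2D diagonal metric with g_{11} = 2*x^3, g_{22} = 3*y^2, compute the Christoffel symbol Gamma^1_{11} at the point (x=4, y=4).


For a diagonal metric, Gamma^k_{ij} = (1/2) g^{kk} (dg_{ik}/dx_j + dg_{jk}/dx_i - dg_{ij}/dx_k).
The metric is diagonal, so g_{ab} = 0 for a != b.
At the given point: g_{11} = 128, g_{22} = 48
g^{11} = 1/128
dg_{11}/dx_1 = dg_{11}/dx_1 = 96
dg_{11}/dx_1 = dg_{11}/dx_1 = 96
dg_{11}/dx_1 = dg_{11}/dx_1 = 96
Numerator = 96 + 96 - 96 = 96
Gamma^1_{11} = 96 / (2 * 128) = 3/8

3/8


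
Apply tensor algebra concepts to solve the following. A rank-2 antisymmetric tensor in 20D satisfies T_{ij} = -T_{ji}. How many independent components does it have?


An antisymmetric rank-2 tensor satisfies A_{ij} = -A_{ji}, so diagonal entries are zero.
The independent components are the upper-triangular entries: C(n, 2) = n(n-1)/2.
n = 20
C(20, 2) = 20 * 19 / 2 = 380 / 2 = 190

190


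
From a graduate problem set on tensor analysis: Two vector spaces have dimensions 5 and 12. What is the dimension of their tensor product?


The dimension of a tensor product is the product of dimensions.
dim(V) = 5, dim(W) = 12
dim(V (x) W) = 5 * 12 = 60

60


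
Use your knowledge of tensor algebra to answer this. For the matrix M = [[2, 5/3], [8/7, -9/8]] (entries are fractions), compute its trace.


The trace is the sum of diagonal entries.
Diagonal: M[1,1] = 2, M[2,2] = -9/8
Tr(M) = 2 + -9/8
Computing step by step:
After adding M[1,1]: 2
After adding M[2,2]: 7/8
Tr(M) = 7/8

7/8


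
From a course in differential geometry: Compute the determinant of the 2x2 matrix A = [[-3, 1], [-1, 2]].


For a 2x2 matrix [[a, b], [c, d]], det = a*d - b*c.
a = -3, b = 1, c = -1, d = 2
a*d = -3 * 2 = -6
b*c = 1 * -1 = -1
det = -6 - -1 = -5

-5


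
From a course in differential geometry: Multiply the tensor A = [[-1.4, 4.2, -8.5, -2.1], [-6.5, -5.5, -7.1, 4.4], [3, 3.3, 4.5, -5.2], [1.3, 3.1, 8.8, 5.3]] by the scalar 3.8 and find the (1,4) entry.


Scalar multiplication: (cA)_{ij} = c * A_{ij}.
c = 3.8
A_{14} = -2.1
(cA)_{14} = 3.8 * -2.1 = -7.98

-7.98


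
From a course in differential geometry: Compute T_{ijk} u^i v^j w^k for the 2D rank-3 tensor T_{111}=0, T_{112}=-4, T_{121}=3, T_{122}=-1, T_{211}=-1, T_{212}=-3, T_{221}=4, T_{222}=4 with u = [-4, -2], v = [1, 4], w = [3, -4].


S = sum over i,j,k of T_{ijk} u_i v_j w_k. Expanding all 8 terms:
T_{111}*u_1*v_1*w_1 = 0*-4*1*3 = 0  (running total: 0)
T_{112}*u_1*v_1*w_2 = -4*-4*1*-4 = -64  (running total: -64)
T_{121}*u_1*v_2*w_1 = 3*-4*4*3 = -144  (running total: -208)
T_{122}*u_1*v_2*w_2 = -1*-4*4*-4 = -64  (running total: -272)
T_{211}*u_2*v_1*w_1 = -1*-2*1*3 = 6  (running total: -266)
T_{212}*u_2*v_1*w_2 = -3*-2*1*-4 = -24  (running total: -290)
T_{221}*u_2*v_2*w_1 = 4*-2*4*3 = -96  (running total: -386)
T_{222}*u_2*v_2*w_2 = 4*-2*4*-4 = 128  (running total: -258)
S = -258

-258


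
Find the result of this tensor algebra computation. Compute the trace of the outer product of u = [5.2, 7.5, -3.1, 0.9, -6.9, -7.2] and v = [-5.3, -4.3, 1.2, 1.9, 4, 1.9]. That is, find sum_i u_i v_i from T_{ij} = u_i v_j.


The outer product gives T_{ij} = u_i v_j.
The trace (contraction) is Tr(T) = sum_i T_{ii} = sum_i u_i v_i.
Diagonal entries:
T_{11} = u_1 * v_1 = 5.2 * -5.3 = -27.56
T_{22} = u_2 * v_2 = 7.5 * -4.3 = -32.25
T_{33} = u_3 * v_3 = -3.1 * 1.2 = -3.72
T_{44} = u_4 * v_4 = 0.9 * 1.9 = 1.71
T_{55} = u_5 * v_5 = -6.9 * 4 = -27.6
T_{66} = u_6 * v_6 = -7.2 * 1.9 = -13.68
Tr(T) = -27.56 + -32.25 + -3.72 + 1.71 + -27.6 + -13.68 = -103.1

-103.1


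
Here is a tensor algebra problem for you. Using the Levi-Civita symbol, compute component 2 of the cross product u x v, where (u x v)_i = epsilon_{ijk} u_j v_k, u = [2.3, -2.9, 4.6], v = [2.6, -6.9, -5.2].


(u x v)_2 = sum_{j,k} epsilon_{2jk} u_j v_k. Only permutations of (1,2,3) contribute; the two non-zero terms are:
eps_{213} u_1 v_3 = -1 * 2.3 * -5.2 = 11.96
eps_{231} u_3 v_1 = 1 * 4.6 * 2.6 = 11.96
(u x v)_2 = 23.92

23.92


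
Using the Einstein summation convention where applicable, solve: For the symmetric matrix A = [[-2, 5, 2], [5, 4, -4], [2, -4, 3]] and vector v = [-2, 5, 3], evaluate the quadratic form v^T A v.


First compute Av:
(Av)_1 = -2*-2 + 5*5 + 2*3 = 35
(Av)_2 = 5*-2 + 4*5 + -4*3 = -2
(Av)_3 = 2*-2 + -4*5 + 3*3 = -15
Av = [35, -2, -15]
Then v^T (Av) = -2*35 + 5*-2 + 3*-15
= -70 + -10 + -45 = -125

-125


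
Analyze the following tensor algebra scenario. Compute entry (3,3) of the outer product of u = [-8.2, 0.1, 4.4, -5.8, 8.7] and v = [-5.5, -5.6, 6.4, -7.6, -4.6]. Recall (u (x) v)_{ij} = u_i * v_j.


The outer product entry T_{ij} = u_i * v_j.
We need i=3, j=3.
u_3 = 4.4, v_3 = 6.4
T_{3,3} = 4.4 * 6.4 = 28.16

28.16


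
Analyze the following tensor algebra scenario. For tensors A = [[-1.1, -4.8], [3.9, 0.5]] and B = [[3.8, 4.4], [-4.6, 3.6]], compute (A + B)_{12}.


Tensor addition is component-wise: (A + B)_{ij} = A_{ij} + B_{ij}.
A_{12} = -4.8
B_{12} = 4.4
(A + B)_{12} = -4.8 + 4.4 = -0.4

-0.4


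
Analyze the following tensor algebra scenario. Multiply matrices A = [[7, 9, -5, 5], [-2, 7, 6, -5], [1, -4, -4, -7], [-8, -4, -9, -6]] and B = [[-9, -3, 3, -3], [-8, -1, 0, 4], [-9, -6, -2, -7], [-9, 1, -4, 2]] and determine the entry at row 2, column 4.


(AB)_{ij} = sum_k A_{ik} B_{kj}.
For i=2, j=4:
A_{21} * B_{14} = -2 * -3 = 6
A_{22} * B_{24} = 7 * 4 = 28
A_{23} * B_{34} = 6 * -7 = -42
A_{24} * B_{44} = -5 * 2 = -10
Sum = 6 + 28 + -42 + -10 = -18

-18
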